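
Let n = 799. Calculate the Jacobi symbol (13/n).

-1

Reciprocity: 13 ≡ 1 and 799 ≡ 3 (mod 4), so (13/799) = +(799/13).
Reduce top mod 13: now compute (6/13).
Pull out 2: since 13 ≡ 5 (mod 8), (2/13) = -1.
Reciprocity: 3 ≡ 3 and 13 ≡ 1 (mod 4), so (3/13) = +(13/3).
Reduce top mod 3: now compute (1/3).
Reached (1/3) = 1. Collecting the sign flips along the way, the symbol is -1.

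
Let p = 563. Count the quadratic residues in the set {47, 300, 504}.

(47/563) = +1 → QR.
(300/563) = +1 → QR.
(504/563) = -1 → non-residue.
Total quadratic residues among the 3: 2.

2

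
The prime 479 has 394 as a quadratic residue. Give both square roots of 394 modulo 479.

Since 479 ≡ 3 (mod 4), a square root of 394 is 394^((479+1)/4) = 394^120 mod 479.
Repeated squaring: 394^2≡40, 394^4≡163, 394^8≡224, 394^16≡360, 394^32≡270, 394^64≡92 (mod 479).
394^120 = 394^(64+32+16+8) ≡ 72 (mod 479).
Check: 72² = 5184 ≡ 394 (mod 479). The two roots are 72 and 407.

72, 407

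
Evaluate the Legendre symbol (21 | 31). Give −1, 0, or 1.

-1

Reciprocity: 21 ≡ 1 and 31 ≡ 3 (mod 4), so (21/31) = +(31/21).
Reduce top mod 21: now compute (10/21).
Pull out 2: since 21 ≡ 5 (mod 8), (2/21) = -1.
Reciprocity: 5 ≡ 1 and 21 ≡ 1 (mod 4), so (5/21) = +(21/5).
Reduce top mod 5: now compute (1/5).
Reached (1/5) = 1. Collecting the sign flips along the way, the symbol is -1.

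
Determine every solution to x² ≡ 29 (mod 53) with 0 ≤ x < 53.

20, 33

53 ≡ 1 (mod 4), so we find a root by search.
Trying successive values, 20² = 400 ≡ 29 (mod 53). The other root is 53 − 20 = 33.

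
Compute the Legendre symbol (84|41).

Euler's criterion: (84/41) ≡ 2^20 (mod 41).
2^2 ≡ 4 (mod 41)
2^4 ≡ 16 (mod 41)
2^8 ≡ 10 (mod 41)
2^16 ≡ 18 (mod 41)
2^20 = 2^(16+4) ≡ 1 (mod 41).
Result is 1, so (84/41) = 1.

1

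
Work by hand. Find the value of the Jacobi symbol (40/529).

Pull out 2^3: since 529 ≡ 1 (mod 8), (2/529) = +1, so (2/529)^3 = +1.
Reciprocity: 5 ≡ 1 and 529 ≡ 1 (mod 4), so (5/529) = +(529/5).
Reduce top mod 5: now compute (4/5).
Pull out 2^2: since 5 ≡ 5 (mod 8), (2/5) = -1, so (2/5)^2 = +1.
Reached (1/5) = 1. Collecting the sign flips along the way, the symbol is +1.

1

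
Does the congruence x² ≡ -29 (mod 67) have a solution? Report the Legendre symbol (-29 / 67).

First reduce: -29 ≡ 38 (mod 67).
Pull out 2: since 67 ≡ 3 (mod 8), (2/67) = -1.
Reciprocity: 19 ≡ 3 and 67 ≡ 3 (mod 4), so (19/67) = −(67/19).
Reduce top mod 19: now compute (10/19).
Pull out 2: since 19 ≡ 3 (mod 8), (2/19) = -1.
Reciprocity: 5 ≡ 1 and 19 ≡ 3 (mod 4), so (5/19) = +(19/5).
Reduce top mod 5: now compute (4/5).
Pull out 2^2: since 5 ≡ 5 (mod 8), (2/5) = -1, so (2/5)^2 = +1.
Reached (1/5) = 1. Collecting the sign flips along the way, the symbol is -1.

-1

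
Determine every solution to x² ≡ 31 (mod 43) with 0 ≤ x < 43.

17, 26

Since 43 ≡ 3 (mod 4), a square root of 31 is 31^((43+1)/4) = 31^11 mod 43.
Repeated squaring: 31^2≡15, 31^4≡10, 31^8≡14 (mod 43).
31^11 = 31^(8+2+1) ≡ 17 (mod 43).
Check: 17² = 289 ≡ 31 (mod 43). The two roots are 17 and 26.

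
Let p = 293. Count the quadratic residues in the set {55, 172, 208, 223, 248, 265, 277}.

3

(55/293) = +1 → QR.
(172/293) = +1 → QR.
(208/293) = -1 → non-residue.
(223/293) = -1 → non-residue.
(248/293) = -1 → non-residue.
(265/293) = -1 → non-residue.
(277/293) = +1 → QR.
Total quadratic residues among the 7: 3.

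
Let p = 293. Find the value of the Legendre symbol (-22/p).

1

First reduce: -22 ≡ 271 (mod 293).
Reciprocity: 271 ≡ 3 and 293 ≡ 1 (mod 4), so (271/293) = +(293/271).
Reduce top mod 271: now compute (22/271).
Pull out 2: since 271 ≡ 7 (mod 8), (2/271) = +1.
Reciprocity: 11 ≡ 3 and 271 ≡ 3 (mod 4), so (11/271) = −(271/11).
Reduce top mod 11: now compute (7/11).
Reciprocity: 7 ≡ 3 and 11 ≡ 3 (mod 4), so (7/11) = −(11/7).
Reduce top mod 7: now compute (4/7).
Pull out 2^2: since 7 ≡ 7 (mod 8), (2/7) = +1, so (2/7)^2 = +1.
Reached (1/7) = 1. Collecting the sign flips along the way, the symbol is +1.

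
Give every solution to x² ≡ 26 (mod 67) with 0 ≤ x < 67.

Since 67 ≡ 3 (mod 4), a square root of 26 is 26^((67+1)/4) = 26^17 mod 67.
Repeated squaring: 26^2≡6, 26^4≡36, 26^8≡23, 26^16≡60 (mod 67).
26^17 = 26^(16+1) ≡ 19 (mod 67).
Check: 19² = 361 ≡ 26 (mod 67). The two roots are 19 and 48.

19, 48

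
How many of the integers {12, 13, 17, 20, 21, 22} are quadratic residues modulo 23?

(12/23) = +1 → QR.
(13/23) = +1 → QR.
(17/23) = -1 → non-residue.
(20/23) = -1 → non-residue.
(21/23) = -1 → non-residue.
(22/23) = -1 → non-residue.
Total quadratic residues among the 6: 2.

2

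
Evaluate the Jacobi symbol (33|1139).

1

Reciprocity: 33 ≡ 1 and 1139 ≡ 3 (mod 4), so (33/1139) = +(1139/33).
Reduce top mod 33: now compute (17/33).
Reciprocity: 17 ≡ 1 and 33 ≡ 1 (mod 4), so (17/33) = +(33/17).
Reduce top mod 17: now compute (16/17).
Pull out 2^4: since 17 ≡ 1 (mod 8), (2/17) = +1, so (2/17)^4 = +1.
Reached (1/17) = 1. Collecting the sign flips along the way, the symbol is +1.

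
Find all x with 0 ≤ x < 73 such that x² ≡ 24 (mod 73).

30, 43

73 ≡ 1 (mod 4), so we find a root by search.
Trying successive values, 30² = 900 ≡ 24 (mod 73). The other root is 73 − 30 = 43.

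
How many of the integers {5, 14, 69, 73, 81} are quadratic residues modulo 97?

2

(5/97) = -1 → non-residue.
(14/97) = -1 → non-residue.
(69/97) = -1 → non-residue.
(73/97) = +1 → QR.
(81/97) = +1 → QR.
Total quadratic residues among the 5: 2.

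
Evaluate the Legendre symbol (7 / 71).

-1

Euler's criterion: (7/71) ≡ 7^35 (mod 71).
7^2 ≡ 49 (mod 71)
7^4 ≡ 58 (mod 71)
7^8 ≡ 27 (mod 71)
7^16 ≡ 19 (mod 71)
7^32 ≡ 6 (mod 71)
7^35 = 7^(32+2+1) ≡ 70 (mod 71).
Result is 70 ≡ −1, so (7/71) = −1.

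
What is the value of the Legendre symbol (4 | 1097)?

1

Pull out 2^2: since 1097 ≡ 1 (mod 8), (2/1097) = +1, so (2/1097)^2 = +1.
Reached (1/1097) = 1. Collecting the sign flips along the way, the symbol is +1.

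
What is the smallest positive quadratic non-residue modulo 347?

2

(2/347) = −1, so 2 is the smallest positive non-residue mod 347.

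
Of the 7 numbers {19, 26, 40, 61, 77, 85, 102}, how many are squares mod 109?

3

(19/109) = -1 → non-residue.
(26/109) = +1 → QR.
(40/109) = -1 → non-residue.
(61/109) = +1 → QR.
(77/109) = -1 → non-residue.
(85/109) = -1 → non-residue.
(102/109) = +1 → QR.
Total quadratic residues among the 7: 3.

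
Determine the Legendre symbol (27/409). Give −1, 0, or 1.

Reciprocity: 27 ≡ 3 and 409 ≡ 1 (mod 4), so (27/409) = +(409/27).
Reduce top mod 27: now compute (4/27).
Pull out 2^2: since 27 ≡ 3 (mod 8), (2/27) = -1, so (2/27)^2 = +1.
Reached (1/27) = 1. Collecting the sign flips along the way, the symbol is +1.

1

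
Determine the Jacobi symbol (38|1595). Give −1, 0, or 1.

-1

Pull out 2: since 1595 ≡ 3 (mod 8), (2/1595) = -1.
Reciprocity: 19 ≡ 3 and 1595 ≡ 3 (mod 4), so (19/1595) = −(1595/19).
Reduce top mod 19: now compute (18/19).
Pull out 2: since 19 ≡ 3 (mod 8), (2/19) = -1.
Reciprocity: 9 ≡ 1 and 19 ≡ 3 (mod 4), so (9/19) = +(19/9).
Reduce top mod 9: now compute (1/9).
Reached (1/9) = 1. Collecting the sign flips along the way, the symbol is -1.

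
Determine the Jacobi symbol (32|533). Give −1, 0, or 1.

-1

Pull out 2^5: since 533 ≡ 5 (mod 8), (2/533) = -1, so (2/533)^5 = -1.
Reached (1/533) = 1. Collecting the sign flips along the way, the symbol is -1.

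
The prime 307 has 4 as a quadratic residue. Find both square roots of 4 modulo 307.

2, 305

Since 307 ≡ 3 (mod 4), a square root of 4 is 4^((307+1)/4) = 4^77 mod 307.
Repeated squaring: 4^2≡16, 4^4≡256, 4^8≡145, 4^16≡149, 4^32≡97, 4^64≡199 (mod 307).
4^77 = 4^(64+8+4+1) ≡ 305 (mod 307).
Check: 305² = 93025 ≡ 4 (mod 307). The two roots are 2 and 305.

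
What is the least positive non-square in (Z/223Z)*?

3

(2/223) = +1, so 2 is a residue.
(3/223) = −1, so 3 is the smallest positive non-residue mod 223.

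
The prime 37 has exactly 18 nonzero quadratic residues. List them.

Square k = 1,…,18 (k and 37−k give the same square):
1²=1, 2²=4, 3²=9, 4²=16, 5²=25, 6²=36, 7²≡12, 8²≡27, 9²≡7, 10²≡26, 11²≡10, 12²≡33, 13²≡21, 14²≡11, 15²≡3, 16²≡34, 17²≡30, 18²≡28 (mod 37).
So the quadratic residues mod 37 are {1, 3, 4, 7, 9, 10, 11, 12, 16, 21, 25, 26, 27, 28, 30, 33, 34, 36}.

1,3,4,7,9,10,11,12,16,21,25,26,27,28,30,33,34,36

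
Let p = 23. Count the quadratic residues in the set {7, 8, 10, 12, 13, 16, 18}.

(7/23) = -1 → non-residue.
(8/23) = +1 → QR.
(10/23) = -1 → non-residue.
(12/23) = +1 → QR.
(13/23) = +1 → QR.
(16/23) = +1 → QR.
(18/23) = +1 → QR.
Total quadratic residues among the 7: 5.

5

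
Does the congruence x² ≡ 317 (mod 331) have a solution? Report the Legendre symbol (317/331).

Reciprocity: 317 ≡ 1 and 331 ≡ 3 (mod 4), so (317/331) = +(331/317).
Reduce top mod 317: now compute (14/317).
Pull out 2: since 317 ≡ 5 (mod 8), (2/317) = -1.
Reciprocity: 7 ≡ 3 and 317 ≡ 1 (mod 4), so (7/317) = +(317/7).
Reduce top mod 7: now compute (2/7).
Pull out 2: since 7 ≡ 7 (mod 8), (2/7) = +1.
Reached (1/7) = 1. Collecting the sign flips along the way, the symbol is -1.

-1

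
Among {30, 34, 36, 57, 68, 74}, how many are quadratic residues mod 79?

1

(30/79) = -1 → non-residue.
(34/79) = -1 → non-residue.
(36/79) = +1 → QR.
(57/79) = -1 → non-residue.
(68/79) = -1 → non-residue.
(74/79) = -1 → non-residue.
Total quadratic residues among the 6: 1.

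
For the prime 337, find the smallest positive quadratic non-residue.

5

(2/337) = +1, so 2 is a residue.
(3/337) = +1, so 3 is a residue.
(4/337) = +1, so 4 is a residue.
(5/337) = −1, so 5 is the smallest positive non-residue mod 337.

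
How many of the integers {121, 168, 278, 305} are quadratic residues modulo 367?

1

(121/367) = +1 → QR.
(168/367) = -1 → non-residue.
(278/367) = -1 → non-residue.
(305/367) = -1 → non-residue.
Total quadratic residues among the 4: 1.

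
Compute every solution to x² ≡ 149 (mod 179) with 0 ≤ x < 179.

68, 111

Since 179 ≡ 3 (mod 4), a square root of 149 is 149^((179+1)/4) = 149^45 mod 179.
Repeated squaring: 149^2≡5, 149^4≡25, 149^8≡88, 149^16≡47, 149^32≡61 (mod 179).
149^45 = 149^(32+8+4+1) ≡ 68 (mod 179).
Check: 68² = 4624 ≡ 149 (mod 179). The two roots are 68 and 111.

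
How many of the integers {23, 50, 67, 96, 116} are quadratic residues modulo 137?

1

(23/137) = -1 → non-residue.
(50/137) = +1 → QR.
(67/137) = -1 → non-residue.
(96/137) = -1 → non-residue.
(116/137) = -1 → non-residue.
Total quadratic residues among the 5: 1.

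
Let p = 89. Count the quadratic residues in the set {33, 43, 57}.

1

(33/89) = -1 → non-residue.
(43/89) = -1 → non-residue.
(57/89) = +1 → QR.
Total quadratic residues among the 3: 1.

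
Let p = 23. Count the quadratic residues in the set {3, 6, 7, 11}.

2

(3/23) = +1 → QR.
(6/23) = +1 → QR.
(7/23) = -1 → non-residue.
(11/23) = -1 → non-residue.
Total quadratic residues among the 4: 2.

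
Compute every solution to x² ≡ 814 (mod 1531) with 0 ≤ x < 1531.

Since 1531 ≡ 3 (mod 4), a square root of 814 is 814^((1531+1)/4) = 814^383 mod 1531.
Repeated squaring: 814^2≡1204, 814^4≡1290, 814^8≡1434, 814^16≡223, 814^32≡737, 814^64≡1195, 814^128≡1133, 814^256≡711 (mod 1531).
814^383 = 814^(256+64+32+16+8+4+2+1) ≡ 100 (mod 1531).
Check: 100² = 10000 ≡ 814 (mod 1531). The two roots are 100 and 1431.

100, 1431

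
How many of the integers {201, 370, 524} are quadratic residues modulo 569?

1

(201/569) = -1 → non-residue.
(370/569) = -1 → non-residue.
(524/569) = +1 → QR.
Total quadratic residues among the 3: 1.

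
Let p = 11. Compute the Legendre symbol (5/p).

Reciprocity: 5 ≡ 1 and 11 ≡ 3 (mod 4), so (5/11) = +(11/5).
Reduce top mod 5: now compute (1/5).
Reached (1/5) = 1. Collecting the sign flips along the way, the symbol is +1.

1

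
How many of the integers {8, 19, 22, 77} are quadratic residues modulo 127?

3

(8/127) = +1 → QR.
(19/127) = +1 → QR.
(22/127) = +1 → QR.
(77/127) = -1 → non-residue.
Total quadratic residues among the 4: 3.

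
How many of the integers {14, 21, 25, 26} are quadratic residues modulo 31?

(14/31) = +1 → QR.
(21/31) = -1 → non-residue.
(25/31) = +1 → QR.
(26/31) = -1 → non-residue.
Total quadratic residues among the 4: 2.

2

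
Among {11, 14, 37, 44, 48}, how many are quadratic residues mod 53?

(11/53) = +1 → QR.
(14/53) = -1 → non-residue.
(37/53) = +1 → QR.
(44/53) = +1 → QR.
(48/53) = -1 → non-residue.
Total quadratic residues among the 5: 3.

3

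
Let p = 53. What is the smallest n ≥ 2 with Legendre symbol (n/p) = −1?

(2/53) = −1, so 2 is the smallest positive non-residue mod 53.

2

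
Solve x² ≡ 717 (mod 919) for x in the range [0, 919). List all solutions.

Since 919 ≡ 3 (mod 4), a square root of 717 is 717^((919+1)/4) = 717^230 mod 919.
Repeated squaring: 717^2≡368, 717^4≡331, 717^8≡200, 717^16≡483, 717^32≡782, 717^64≡389, 717^128≡605 (mod 919).
717^230 = 717^(128+64+32+4+2) ≡ 422 (mod 919).
Check: 422² = 178084 ≡ 717 (mod 919). The two roots are 422 and 497.

422, 497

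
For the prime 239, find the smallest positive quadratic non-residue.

7

(2/239) = +1, so 2 is a residue.
(3/239) = +1, so 3 is a residue.
(4/239) = +1, so 4 is a residue.
(5/239) = +1, so 5 is a residue.
(6/239) = +1, so 6 is a residue.
(7/239) = −1, so 7 is the smallest positive non-residue mod 239.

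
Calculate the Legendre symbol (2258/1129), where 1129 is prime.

First reduce: 2258 ≡ 0 (mod 1129).
Top reduces to 0: gcd > 1, so the symbol is 0.

0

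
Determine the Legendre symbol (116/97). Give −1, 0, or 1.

First reduce: 116 ≡ 19 (mod 97).
Reciprocity: 19 ≡ 3 and 97 ≡ 1 (mod 4), so (19/97) = +(97/19).
Reduce top mod 19: now compute (2/19).
Pull out 2: since 19 ≡ 3 (mod 8), (2/19) = -1.
Reached (1/19) = 1. Collecting the sign flips along the way, the symbol is -1.

-1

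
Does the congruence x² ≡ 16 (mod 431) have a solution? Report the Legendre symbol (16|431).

1

Euler's criterion: (16/431) ≡ 16^215 (mod 431).
16^2 ≡ 256 (mod 431)
16^4 ≡ 24 (mod 431)
16^8 ≡ 145 (mod 431)
16^16 ≡ 337 (mod 431)
16^32 ≡ 216 (mod 431)
16^64 ≡ 108 (mod 431)
16^128 ≡ 27 (mod 431)
16^215 = 16^(128+64+16+4+2+1) ≡ 1 (mod 431).
Result is 1, so (16/431) = 1.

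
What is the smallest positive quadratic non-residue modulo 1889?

3

(2/1889) = +1, so 2 is a residue.
(3/1889) = −1, so 3 is the smallest positive non-residue mod 1889.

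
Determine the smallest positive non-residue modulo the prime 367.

3

(2/367) = +1, so 2 is a residue.
(3/367) = −1, so 3 is the smallest positive non-residue mod 367.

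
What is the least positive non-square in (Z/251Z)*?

2

(2/251) = −1, so 2 is the smallest positive non-residue mod 251.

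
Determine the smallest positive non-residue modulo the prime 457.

(2/457) = +1, so 2 is a residue.
(3/457) = +1, so 3 is a residue.
(4/457) = +1, so 4 is a residue.
(5/457) = −1, so 5 is the smallest positive non-residue mod 457.

5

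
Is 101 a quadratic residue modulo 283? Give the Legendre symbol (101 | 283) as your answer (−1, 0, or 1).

Reciprocity: 101 ≡ 1 and 283 ≡ 3 (mod 4), so (101/283) = +(283/101).
Reduce top mod 101: now compute (81/101).
Reciprocity: 81 ≡ 1 and 101 ≡ 1 (mod 4), so (81/101) = +(101/81).
Reduce top mod 81: now compute (20/81).
Pull out 2^2: since 81 ≡ 1 (mod 8), (2/81) = +1, so (2/81)^2 = +1.
Reciprocity: 5 ≡ 1 and 81 ≡ 1 (mod 4), so (5/81) = +(81/5).
Reduce top mod 5: now compute (1/5).
Reached (1/5) = 1. Collecting the sign flips along the way, the symbol is +1.

1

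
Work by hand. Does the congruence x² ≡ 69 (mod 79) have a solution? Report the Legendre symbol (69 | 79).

-1

Euler's criterion: (69/79) ≡ 69^39 (mod 79).
69^2 ≡ 21 (mod 79)
69^4 ≡ 46 (mod 79)
69^8 ≡ 62 (mod 79)
69^16 ≡ 52 (mod 79)
69^32 ≡ 18 (mod 79)
69^39 = 69^(32+4+2+1) ≡ 78 (mod 79).
Result is 78 ≡ −1, so (69/79) = −1.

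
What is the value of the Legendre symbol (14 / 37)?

Pull out 2: since 37 ≡ 5 (mod 8), (2/37) = -1.
Reciprocity: 7 ≡ 3 and 37 ≡ 1 (mod 4), so (7/37) = +(37/7).
Reduce top mod 7: now compute (2/7).
Pull out 2: since 7 ≡ 7 (mod 8), (2/7) = +1.
Reached (1/7) = 1. Collecting the sign flips along the way, the symbol is -1.

-1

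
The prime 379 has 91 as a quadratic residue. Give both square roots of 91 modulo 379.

Since 379 ≡ 3 (mod 4), a square root of 91 is 91^((379+1)/4) = 91^95 mod 379.
Repeated squaring: 91^2≡322, 91^4≡217, 91^8≡93, 91^16≡311, 91^32≡76, 91^64≡91 (mod 379).
91^95 = 91^(64+16+8+4+2+1) ≡ 76 (mod 379).
Check: 76² = 5776 ≡ 91 (mod 379). The two roots are 76 and 303.

76, 303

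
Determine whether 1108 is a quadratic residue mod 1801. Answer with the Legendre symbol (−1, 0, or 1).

-1

Pull out 2^2: since 1801 ≡ 1 (mod 8), (2/1801) = +1, so (2/1801)^2 = +1.
Reciprocity: 277 ≡ 1 and 1801 ≡ 1 (mod 4), so (277/1801) = +(1801/277).
Reduce top mod 277: now compute (139/277).
Reciprocity: 139 ≡ 3 and 277 ≡ 1 (mod 4), so (139/277) = +(277/139).
Reduce top mod 139: now compute (138/139).
Pull out 2: since 139 ≡ 3 (mod 8), (2/139) = -1.
Reciprocity: 69 ≡ 1 and 139 ≡ 3 (mod 4), so (69/139) = +(139/69).
Reduce top mod 69: now compute (1/69).
Reached (1/69) = 1. Collecting the sign flips along the way, the symbol is -1.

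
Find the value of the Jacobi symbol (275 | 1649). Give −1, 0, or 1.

-1

Reciprocity: 275 ≡ 3 and 1649 ≡ 1 (mod 4), so (275/1649) = +(1649/275).
Reduce top mod 275: now compute (274/275).
Pull out 2: since 275 ≡ 3 (mod 8), (2/275) = -1.
Reciprocity: 137 ≡ 1 and 275 ≡ 3 (mod 4), so (137/275) = +(275/137).
Reduce top mod 137: now compute (1/137).
Reached (1/137) = 1. Collecting the sign flips along the way, the symbol is -1.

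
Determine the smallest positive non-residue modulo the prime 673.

5

(2/673) = +1, so 2 is a residue.
(3/673) = +1, so 3 is a residue.
(4/673) = +1, so 4 is a residue.
(5/673) = −1, so 5 is the smallest positive non-residue mod 673.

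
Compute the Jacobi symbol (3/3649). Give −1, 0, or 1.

Reciprocity: 3 ≡ 3 and 3649 ≡ 1 (mod 4), so (3/3649) = +(3649/3).
Reduce top mod 3: now compute (1/3).
Reached (1/3) = 1. Collecting the sign flips along the way, the symbol is +1.

1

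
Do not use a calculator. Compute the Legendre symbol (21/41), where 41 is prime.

Reciprocity: 21 ≡ 1 and 41 ≡ 1 (mod 4), so (21/41) = +(41/21).
Reduce top mod 21: now compute (20/21).
Pull out 2^2: since 21 ≡ 5 (mod 8), (2/21) = -1, so (2/21)^2 = +1.
Reciprocity: 5 ≡ 1 and 21 ≡ 1 (mod 4), so (5/21) = +(21/5).
Reduce top mod 5: now compute (1/5).
Reached (1/5) = 1. Collecting the sign flips along the way, the symbol is +1.

1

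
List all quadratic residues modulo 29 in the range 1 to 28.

1,4,5,6,7,9,13,16,20,22,23,24,25,28

Square k = 1,…,14 (k and 29−k give the same square):
1²=1, 2²=4, 3²=9, 4²=16, 5²=25, 6²≡7, 7²≡20, 8²≡6, 9²≡23, 10²≡13, 11²≡5, 12²≡28, 13²≡24, 14²≡22 (mod 29).
So the quadratic residues mod 29 are {1, 4, 5, 6, 7, 9, 13, 16, 20, 22, 23, 24, 25, 28}.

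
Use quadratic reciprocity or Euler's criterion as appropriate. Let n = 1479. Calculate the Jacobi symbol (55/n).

Reciprocity: 55 ≡ 3 and 1479 ≡ 3 (mod 4), so (55/1479) = −(1479/55).
Reduce top mod 55: now compute (49/55).
Reciprocity: 49 ≡ 1 and 55 ≡ 3 (mod 4), so (49/55) = +(55/49).
Reduce top mod 49: now compute (6/49).
Pull out 2: since 49 ≡ 1 (mod 8), (2/49) = +1.
Reciprocity: 3 ≡ 3 and 49 ≡ 1 (mod 4), so (3/49) = +(49/3).
Reduce top mod 3: now compute (1/3).
Reached (1/3) = 1. Collecting the sign flips along the way, the symbol is -1.

-1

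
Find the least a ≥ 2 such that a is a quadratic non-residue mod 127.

(2/127) = +1, so 2 is a residue.
(3/127) = −1, so 3 is the smallest positive non-residue mod 127.

3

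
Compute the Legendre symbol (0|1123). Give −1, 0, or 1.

Top reduces to 0: gcd > 1, so the symbol is 0.

0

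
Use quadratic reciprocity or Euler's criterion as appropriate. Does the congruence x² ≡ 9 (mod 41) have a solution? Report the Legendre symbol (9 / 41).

1

Reciprocity: 9 ≡ 1 and 41 ≡ 1 (mod 4), so (9/41) = +(41/9).
Reduce top mod 9: now compute (5/9).
Reciprocity: 5 ≡ 1 and 9 ≡ 1 (mod 4), so (5/9) = +(9/5).
Reduce top mod 5: now compute (4/5).
Pull out 2^2: since 5 ≡ 5 (mod 8), (2/5) = -1, so (2/5)^2 = +1.
Reached (1/5) = 1. Collecting the sign flips along the way, the symbol is +1.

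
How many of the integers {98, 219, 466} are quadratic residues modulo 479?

3

(98/479) = +1 → QR.
(219/479) = +1 → QR.
(466/479) = +1 → QR.
Total quadratic residues among the 3: 3.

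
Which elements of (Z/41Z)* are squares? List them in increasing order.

Square k = 1,…,20 (k and 41−k give the same square):
1²=1, 2²=4, 3²=9, 4²=16, 5²=25, 6²=36, 7²≡8, 8²≡23, 9²≡40, 10²≡18, 11²≡39, 12²≡21, 13²≡5, 14²≡32, 15²≡20, 16²≡10, 17²≡2, 18²≡37, 19²≡33, 20²≡31 (mod 41).
So the quadratic residues mod 41 are {1, 2, 4, 5, 8, 9, 10, 16, 18, 20, 21, 23, 25, 31, 32, 33, 36, 37, 39, 40}.

1 2 4 5 8 9 10 16 18 20 21 23 25 31 32 33 36 37 39 40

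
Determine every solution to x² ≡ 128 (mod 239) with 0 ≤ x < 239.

75, 164

Since 239 ≡ 3 (mod 4), a square root of 128 is 128^((239+1)/4) = 128^60 mod 239.
Repeated squaring: 128^2≡132, 128^4≡216, 128^8≡51, 128^16≡211, 128^32≡67 (mod 239).
128^60 = 128^(32+16+8+4) ≡ 75 (mod 239).
Check: 75² = 5625 ≡ 128 (mod 239). The two roots are 75 and 164.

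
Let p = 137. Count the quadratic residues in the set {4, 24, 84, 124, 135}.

2

(4/137) = +1 → QR.
(24/137) = -1 → non-residue.
(84/137) = -1 → non-residue.
(124/137) = -1 → non-residue.
(135/137) = +1 → QR.
Total quadratic residues among the 5: 2.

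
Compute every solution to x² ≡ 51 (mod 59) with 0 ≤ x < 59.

13, 46

Since 59 ≡ 3 (mod 4), a square root of 51 is 51^((59+1)/4) = 51^15 mod 59.
Repeated squaring: 51^2≡5, 51^4≡25, 51^8≡35 (mod 59).
51^15 = 51^(8+4+2+1) ≡ 46 (mod 59).
Check: 46² = 2116 ≡ 51 (mod 59). The two roots are 13 and 46.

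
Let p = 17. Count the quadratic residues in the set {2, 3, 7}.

1

(2/17) = +1 → QR.
(3/17) = -1 → non-residue.
(7/17) = -1 → non-residue.
Total quadratic residues among the 3: 1.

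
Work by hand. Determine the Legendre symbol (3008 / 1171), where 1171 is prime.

1

First reduce: 3008 ≡ 666 (mod 1171).
Pull out 2: since 1171 ≡ 3 (mod 8), (2/1171) = -1.
Reciprocity: 333 ≡ 1 and 1171 ≡ 3 (mod 4), so (333/1171) = +(1171/333).
Reduce top mod 333: now compute (172/333).
Pull out 2^2: since 333 ≡ 5 (mod 8), (2/333) = -1, so (2/333)^2 = +1.
Reciprocity: 43 ≡ 3 and 333 ≡ 1 (mod 4), so (43/333) = +(333/43).
Reduce top mod 43: now compute (32/43).
Pull out 2^5: since 43 ≡ 3 (mod 8), (2/43) = -1, so (2/43)^5 = -1.
Reached (1/43) = 1. Collecting the sign flips along the way, the symbol is +1.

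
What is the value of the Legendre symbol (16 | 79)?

1

Euler's criterion: (16/79) ≡ 16^39 (mod 79).
16^2 ≡ 19 (mod 79)
16^4 ≡ 45 (mod 79)
16^8 ≡ 50 (mod 79)
16^16 ≡ 51 (mod 79)
16^32 ≡ 73 (mod 79)
16^39 = 16^(32+4+2+1) ≡ 1 (mod 79).
Result is 1, so (16/79) = 1.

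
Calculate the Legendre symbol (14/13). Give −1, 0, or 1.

1

Euler's criterion: (14/13) ≡ 1^6 (mod 13).
1^2 ≡ 1 (mod 13)
1^4 ≡ 1 (mod 13)
1^6 = 1^(4+2) ≡ 1 (mod 13).
Result is 1, so (14/13) = 1.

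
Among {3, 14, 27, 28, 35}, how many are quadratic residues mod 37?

(3/37) = +1 → QR.
(14/37) = -1 → non-residue.
(27/37) = +1 → QR.
(28/37) = +1 → QR.
(35/37) = -1 → non-residue.
Total quadratic residues among the 5: 3.

3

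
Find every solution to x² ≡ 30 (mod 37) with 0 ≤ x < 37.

37 ≡ 1 (mod 4), so we find a root by search.
Trying successive values, 17² = 289 ≡ 30 (mod 37). The other root is 37 − 17 = 20.

17, 20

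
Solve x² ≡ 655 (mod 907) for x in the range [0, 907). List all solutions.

Since 907 ≡ 3 (mod 4), a square root of 655 is 655^((907+1)/4) = 655^227 mod 907.
Repeated squaring: 655^2≡14, 655^4≡196, 655^8≡322, 655^16≡286, 655^32≡166, 655^64≡346, 655^128≡899 (mod 907).
655^227 = 655^(128+64+32+2+1) ≡ 727 (mod 907).
Check: 727² = 528529 ≡ 655 (mod 907). The two roots are 180 and 727.

180, 727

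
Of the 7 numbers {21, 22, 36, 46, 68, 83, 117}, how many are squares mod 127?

5

(21/127) = +1 → QR.
(22/127) = +1 → QR.
(36/127) = +1 → QR.
(46/127) = -1 → non-residue.
(68/127) = +1 → QR.
(83/127) = -1 → non-residue.
(117/127) = +1 → QR.
Total quadratic residues among the 7: 5.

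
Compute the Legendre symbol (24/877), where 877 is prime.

Pull out 2^3: since 877 ≡ 5 (mod 8), (2/877) = -1, so (2/877)^3 = -1.
Reciprocity: 3 ≡ 3 and 877 ≡ 1 (mod 4), so (3/877) = +(877/3).
Reduce top mod 3: now compute (1/3).
Reached (1/3) = 1. Collecting the sign flips along the way, the symbol is -1.

-1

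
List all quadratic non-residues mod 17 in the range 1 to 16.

3,5,6,7,10,11,12,14

Square k = 1,…,8 (k and 17−k give the same square):
1²=1, 2²=4, 3²=9, 4²=16, 5²≡8, 6²≡2, 7²≡15, 8²≡13 (mod 17).
The residues are {1, 2, 4, 8, 9, 13, 15, 16}; the non-residues are the remaining 8 nonzero classes.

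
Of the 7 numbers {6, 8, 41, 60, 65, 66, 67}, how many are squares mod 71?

(6/71) = +1 → QR.
(8/71) = +1 → QR.
(41/71) = -1 → non-residue.
(60/71) = +1 → QR.
(65/71) = -1 → non-residue.
(66/71) = -1 → non-residue.
(67/71) = -1 → non-residue.
Total quadratic residues among the 7: 3.

3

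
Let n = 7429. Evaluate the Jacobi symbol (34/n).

0

Pull out 2: since 7429 ≡ 5 (mod 8), (2/7429) = -1.
Reciprocity: 17 ≡ 1 and 7429 ≡ 1 (mod 4), so (17/7429) = +(7429/17).
Reduce top mod 17: now compute (0/17).
Top reduces to 0: gcd > 1, so the symbol is 0.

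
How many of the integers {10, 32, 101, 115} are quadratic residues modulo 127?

(10/127) = -1 → non-residue.
(32/127) = +1 → QR.
(101/127) = -1 → non-residue.
(115/127) = +1 → QR.
Total quadratic residues among the 4: 2.

2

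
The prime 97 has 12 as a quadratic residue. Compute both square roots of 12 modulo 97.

97 ≡ 1 (mod 4), so we find a root by search.
Trying successive values, 20² = 400 ≡ 12 (mod 97). The other root is 97 − 20 = 77.

20, 77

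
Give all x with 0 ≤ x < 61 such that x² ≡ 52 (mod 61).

28, 33

61 ≡ 1 (mod 4), so we find a root by search.
Trying successive values, 28² = 784 ≡ 52 (mod 61). The other root is 61 − 28 = 33.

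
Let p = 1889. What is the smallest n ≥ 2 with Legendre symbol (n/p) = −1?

(2/1889) = +1, so 2 is a residue.
(3/1889) = −1, so 3 is the smallest positive non-residue mod 1889.

3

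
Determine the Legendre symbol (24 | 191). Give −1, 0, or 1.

Pull out 2^3: since 191 ≡ 7 (mod 8), (2/191) = +1, so (2/191)^3 = +1.
Reciprocity: 3 ≡ 3 and 191 ≡ 3 (mod 4), so (3/191) = −(191/3).
Reduce top mod 3: now compute (2/3).
Pull out 2: since 3 ≡ 3 (mod 8), (2/3) = -1.
Reached (1/3) = 1. Collecting the sign flips along the way, the symbol is +1.

1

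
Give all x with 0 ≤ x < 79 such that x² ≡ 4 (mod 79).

Since 79 ≡ 3 (mod 4), a square root of 4 is 4^((79+1)/4) = 4^20 mod 79.
Repeated squaring: 4^2≡16, 4^4≡19, 4^8≡45, 4^16≡50 (mod 79).
4^20 = 4^(16+4) ≡ 2 (mod 79).
Check: 2² = 4 ≡ 4 (mod 79). The two roots are 2 and 77.

2, 77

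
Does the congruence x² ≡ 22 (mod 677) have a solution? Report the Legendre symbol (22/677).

Euler's criterion: (22/677) ≡ 22^338 (mod 677).
22^2 ≡ 484 (mod 677)
22^4 ≡ 14 (mod 677)
22^8 ≡ 196 (mod 677)
22^16 ≡ 504 (mod 677)
22^32 ≡ 141 (mod 677)
22^64 ≡ 248 (mod 677)
22^128 ≡ 574 (mod 677)
22^256 ≡ 454 (mod 677)
22^338 = 22^(256+64+16+2) ≡ 1 (mod 677).
Result is 1, so (22/677) = 1.

1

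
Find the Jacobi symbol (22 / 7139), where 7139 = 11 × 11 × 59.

Pull out 2: since 7139 ≡ 3 (mod 8), (2/7139) = -1.
Reciprocity: 11 ≡ 3 and 7139 ≡ 3 (mod 4), so (11/7139) = −(7139/11).
Reduce top mod 11: now compute (0/11).
Top reduces to 0: gcd > 1, so the symbol is 0.

0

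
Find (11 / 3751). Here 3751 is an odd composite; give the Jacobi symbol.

Reciprocity: 11 ≡ 3 and 3751 ≡ 3 (mod 4), so (11/3751) = −(3751/11).
Reduce top mod 11: now compute (0/11).
Top reduces to 0: gcd > 1, so the symbol is 0.

0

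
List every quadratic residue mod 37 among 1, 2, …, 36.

Square k = 1,…,18 (k and 37−k give the same square):
1²=1, 2²=4, 3²=9, 4²=16, 5²=25, 6²=36, 7²≡12, 8²≡27, 9²≡7, 10²≡26, 11²≡10, 12²≡33, 13²≡21, 14²≡11, 15²≡3, 16²≡34, 17²≡30, 18²≡28 (mod 37).
So the quadratic residues mod 37 are {1, 3, 4, 7, 9, 10, 11, 12, 16, 21, 25, 26, 27, 28, 30, 33, 34, 36}.

1 3 4 7 9 10 11 12 16 21 25 26 27 28 30 33 34 36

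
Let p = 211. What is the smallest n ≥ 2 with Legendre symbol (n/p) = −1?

2

(2/211) = −1, so 2 is the smallest positive non-residue mod 211.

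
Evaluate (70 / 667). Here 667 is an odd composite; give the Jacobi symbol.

Pull out 2: since 667 ≡ 3 (mod 8), (2/667) = -1.
Reciprocity: 35 ≡ 3 and 667 ≡ 3 (mod 4), so (35/667) = −(667/35).
Reduce top mod 35: now compute (2/35).
Pull out 2: since 35 ≡ 3 (mod 8), (2/35) = -1.
Reached (1/35) = 1. Collecting the sign flips along the way, the symbol is -1.

-1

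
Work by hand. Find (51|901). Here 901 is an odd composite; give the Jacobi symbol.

0

Reciprocity: 51 ≡ 3 and 901 ≡ 1 (mod 4), so (51/901) = +(901/51).
Reduce top mod 51: now compute (34/51).
Pull out 2: since 51 ≡ 3 (mod 8), (2/51) = -1.
Reciprocity: 17 ≡ 1 and 51 ≡ 3 (mod 4), so (17/51) = +(51/17).
Reduce top mod 17: now compute (0/17).
Top reduces to 0: gcd > 1, so the symbol is 0.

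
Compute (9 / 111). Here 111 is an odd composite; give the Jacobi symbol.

0

Reciprocity: 9 ≡ 1 and 111 ≡ 3 (mod 4), so (9/111) = +(111/9).
Reduce top mod 9: now compute (3/9).
Reciprocity: 3 ≡ 3 and 9 ≡ 1 (mod 4), so (3/9) = +(9/3).
Reduce top mod 3: now compute (0/3).
Top reduces to 0: gcd > 1, so the symbol is 0.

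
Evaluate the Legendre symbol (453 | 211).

First reduce: 453 ≡ 31 (mod 211).
Reciprocity: 31 ≡ 3 and 211 ≡ 3 (mod 4), so (31/211) = −(211/31).
Reduce top mod 31: now compute (25/31).
Reciprocity: 25 ≡ 1 and 31 ≡ 3 (mod 4), so (25/31) = +(31/25).
Reduce top mod 25: now compute (6/25).
Pull out 2: since 25 ≡ 1 (mod 8), (2/25) = +1.
Reciprocity: 3 ≡ 3 and 25 ≡ 1 (mod 4), so (3/25) = +(25/3).
Reduce top mod 3: now compute (1/3).
Reached (1/3) = 1. Collecting the sign flips along the way, the symbol is -1.

-1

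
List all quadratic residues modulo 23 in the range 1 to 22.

Square k = 1,…,11 (k and 23−k give the same square):
1²=1, 2²=4, 3²=9, 4²=16, 5²≡2, 6²≡13, 7²≡3, 8²≡18, 9²≡12, 10²≡8, 11²≡6 (mod 23).
So the quadratic residues mod 23 are {1, 2, 3, 4, 6, 8, 9, 12, 13, 16, 18}.

1,2,3,4,6,8,9,12,13,16,18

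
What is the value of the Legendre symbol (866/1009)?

1

Pull out 2: since 1009 ≡ 1 (mod 8), (2/1009) = +1.
Reciprocity: 433 ≡ 1 and 1009 ≡ 1 (mod 4), so (433/1009) = +(1009/433).
Reduce top mod 433: now compute (143/433).
Reciprocity: 143 ≡ 3 and 433 ≡ 1 (mod 4), so (143/433) = +(433/143).
Reduce top mod 143: now compute (4/143).
Pull out 2^2: since 143 ≡ 7 (mod 8), (2/143) = +1, so (2/143)^2 = +1.
Reached (1/143) = 1. Collecting the sign flips along the way, the symbol is +1.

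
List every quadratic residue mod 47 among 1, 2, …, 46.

1,2,3,4,6,7,8,9,12,14,16,17,18,21,24,25,27,28,32,34,36,37,42

Square k = 1,…,23 (k and 47−k give the same square):
1²=1, 2²=4, 3²=9, 4²=16, 5²=25, 6²=36, 7²≡2, 8²≡17, 9²≡34, 10²≡6, 11²≡27, 12²≡3, 13²≡28, 14²≡8, 15²≡37, 16²≡21, 17²≡7, 18²≡42, 19²≡32, 20²≡24, 21²≡18, 22²≡14, 23²≡12 (mod 47).
So the quadratic residues mod 47 are {1, 2, 3, 4, 6, 7, 8, 9, 12, 14, 16, 17, 18, 21, 24, 25, 27, 28, 32, 34, 36, 37, 42}.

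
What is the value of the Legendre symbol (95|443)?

1

Reciprocity: 95 ≡ 3 and 443 ≡ 3 (mod 4), so (95/443) = −(443/95).
Reduce top mod 95: now compute (63/95).
Reciprocity: 63 ≡ 3 and 95 ≡ 3 (mod 4), so (63/95) = −(95/63).
Reduce top mod 63: now compute (32/63).
Pull out 2^5: since 63 ≡ 7 (mod 8), (2/63) = +1, so (2/63)^5 = +1.
Reached (1/63) = 1. Collecting the sign flips along the way, the symbol is +1.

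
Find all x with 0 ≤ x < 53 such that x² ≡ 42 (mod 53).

25, 28

53 ≡ 1 (mod 4), so we find a root by search.
Trying successive values, 25² = 625 ≡ 42 (mod 53). The other root is 53 − 25 = 28.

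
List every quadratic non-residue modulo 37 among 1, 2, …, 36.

2 5 6 8 13 14 15 17 18 19 20 22 23 24 29 31 32 35

Square k = 1,…,18 (k and 37−k give the same square):
1²=1, 2²=4, 3²=9, 4²=16, 5²=25, 6²=36, 7²≡12, 8²≡27, 9²≡7, 10²≡26, 11²≡10, 12²≡33, 13²≡21, 14²≡11, 15²≡3, 16²≡34, 17²≡30, 18²≡28 (mod 37).
The residues are {1, 3, 4, 7, 9, 10, 11, 12, 16, 21, 25, 26, 27, 28, 30, 33, 34, 36}; the non-residues are the remaining 18 nonzero classes.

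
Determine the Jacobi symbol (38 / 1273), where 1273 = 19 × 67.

0

Pull out 2: since 1273 ≡ 1 (mod 8), (2/1273) = +1.
Reciprocity: 19 ≡ 3 and 1273 ≡ 1 (mod 4), so (19/1273) = +(1273/19).
Reduce top mod 19: now compute (0/19).
Top reduces to 0: gcd > 1, so the symbol is 0.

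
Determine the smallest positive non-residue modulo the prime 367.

3

(2/367) = +1, so 2 is a residue.
(3/367) = −1, so 3 is the smallest positive non-residue mod 367.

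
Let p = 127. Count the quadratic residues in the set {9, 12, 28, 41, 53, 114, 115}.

3

(9/127) = +1 → QR.
(12/127) = -1 → non-residue.
(28/127) = -1 → non-residue.
(41/127) = +1 → QR.
(53/127) = -1 → non-residue.
(114/127) = -1 → non-residue.
(115/127) = +1 → QR.
Total quadratic residues among the 7: 3.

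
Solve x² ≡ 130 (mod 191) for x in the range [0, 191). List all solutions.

43, 148

Since 191 ≡ 3 (mod 4), a square root of 130 is 130^((191+1)/4) = 130^48 mod 191.
Repeated squaring: 130^2≡92, 130^4≡60, 130^8≡162, 130^16≡77, 130^32≡8 (mod 191).
130^48 = 130^(32+16) ≡ 43 (mod 191).
Check: 43² = 1849 ≡ 130 (mod 191). The two roots are 43 and 148.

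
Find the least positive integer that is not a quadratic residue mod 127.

(2/127) = +1, so 2 is a residue.
(3/127) = −1, so 3 is the smallest positive non-residue mod 127.

3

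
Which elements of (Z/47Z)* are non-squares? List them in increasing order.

Square k = 1,…,23 (k and 47−k give the same square):
1²=1, 2²=4, 3²=9, 4²=16, 5²=25, 6²=36, 7²≡2, 8²≡17, 9²≡34, 10²≡6, 11²≡27, 12²≡3, 13²≡28, 14²≡8, 15²≡37, 16²≡21, 17²≡7, 18²≡42, 19²≡32, 20²≡24, 21²≡18, 22²≡14, 23²≡12 (mod 47).
The residues are {1, 2, 3, 4, 6, 7, 8, 9, 12, 14, 16, 17, 18, 21, 24, 25, 27, 28, 32, 34, 36, 37, 42}; the non-residues are the remaining 23 nonzero classes.

5 10 11 13 15 19 20 22 23 26 29 30 31 33 35 38 39 40 41 43 44 45 46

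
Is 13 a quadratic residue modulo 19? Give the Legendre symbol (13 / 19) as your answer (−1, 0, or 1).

Reciprocity: 13 ≡ 1 and 19 ≡ 3 (mod 4), so (13/19) = +(19/13).
Reduce top mod 13: now compute (6/13).
Pull out 2: since 13 ≡ 5 (mod 8), (2/13) = -1.
Reciprocity: 3 ≡ 3 and 13 ≡ 1 (mod 4), so (3/13) = +(13/3).
Reduce top mod 3: now compute (1/3).
Reached (1/3) = 1. Collecting the sign flips along the way, the symbol is -1.

-1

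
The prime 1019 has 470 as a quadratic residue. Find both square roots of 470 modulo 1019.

Since 1019 ≡ 3 (mod 4), a square root of 470 is 470^((1019+1)/4) = 470^255 mod 1019.
Repeated squaring: 470^2≡796, 470^4≡817, 470^8≡44, 470^16≡917, 470^32≡214, 470^64≡960, 470^128≡424 (mod 1019).
470^255 = 470^(128+64+32+16+8+4+2+1) ≡ 634 (mod 1019).
Check: 634² = 401956 ≡ 470 (mod 1019). The two roots are 385 and 634.

385, 634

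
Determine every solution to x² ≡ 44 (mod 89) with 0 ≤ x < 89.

89 ≡ 1 (mod 4), so we find a root by search.
Trying successive values, 20² = 400 ≡ 44 (mod 89). The other root is 89 − 20 = 69.

20, 69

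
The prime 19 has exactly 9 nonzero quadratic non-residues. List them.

2 3 8 10 12 13 14 15 18

Square k = 1,…,9 (k and 19−k give the same square):
1²=1, 2²=4, 3²=9, 4²=16, 5²≡6, 6²≡17, 7²≡11, 8²≡7, 9²≡5 (mod 19).
The residues are {1, 4, 5, 6, 7, 9, 11, 16, 17}; the non-residues are the remaining 9 nonzero classes.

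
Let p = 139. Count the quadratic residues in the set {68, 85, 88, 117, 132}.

1

(68/139) = -1 → non-residue.
(85/139) = -1 → non-residue.
(88/139) = -1 → non-residue.
(117/139) = +1 → QR.
(132/139) = -1 → non-residue.
Total quadratic residues among the 5: 1.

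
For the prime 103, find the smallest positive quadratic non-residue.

(2/103) = +1, so 2 is a residue.
(3/103) = −1, so 3 is the smallest positive non-residue mod 103.

3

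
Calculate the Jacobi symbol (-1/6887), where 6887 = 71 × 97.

-1

First reduce: -1 ≡ 6886 (mod 6887).
Pull out 2: since 6887 ≡ 7 (mod 8), (2/6887) = +1.
Reciprocity: 3443 ≡ 3 and 6887 ≡ 3 (mod 4), so (3443/6887) = −(6887/3443).
Reduce top mod 3443: now compute (1/3443).
Reached (1/3443) = 1. Collecting the sign flips along the way, the symbol is -1.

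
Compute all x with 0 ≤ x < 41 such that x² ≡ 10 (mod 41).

16, 25

41 ≡ 1 (mod 4), so we find a root by search.
Trying successive values, 16² = 256 ≡ 10 (mod 41). The other root is 41 − 16 = 25.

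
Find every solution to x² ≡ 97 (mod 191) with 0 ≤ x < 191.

Since 191 ≡ 3 (mod 4), a square root of 97 is 97^((191+1)/4) = 97^48 mod 191.
Repeated squaring: 97^2≡50, 97^4≡17, 97^8≡98, 97^16≡54, 97^32≡51 (mod 191).
97^48 = 97^(32+16) ≡ 80 (mod 191).
Check: 80² = 6400 ≡ 97 (mod 191). The two roots are 80 and 111.

80, 111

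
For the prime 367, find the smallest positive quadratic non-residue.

(2/367) = +1, so 2 is a residue.
(3/367) = −1, so 3 is the smallest positive non-residue mod 367.

3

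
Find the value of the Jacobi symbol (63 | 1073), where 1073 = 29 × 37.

Reciprocity: 63 ≡ 3 and 1073 ≡ 1 (mod 4), so (63/1073) = +(1073/63).
Reduce top mod 63: now compute (2/63).
Pull out 2: since 63 ≡ 7 (mod 8), (2/63) = +1.
Reached (1/63) = 1. Collecting the sign flips along the way, the symbol is +1.

1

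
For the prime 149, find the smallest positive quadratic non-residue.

2

(2/149) = −1, so 2 is the smallest positive non-residue mod 149.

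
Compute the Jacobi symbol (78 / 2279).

Pull out 2: since 2279 ≡ 7 (mod 8), (2/2279) = +1.
Reciprocity: 39 ≡ 3 and 2279 ≡ 3 (mod 4), so (39/2279) = −(2279/39).
Reduce top mod 39: now compute (17/39).
Reciprocity: 17 ≡ 1 and 39 ≡ 3 (mod 4), so (17/39) = +(39/17).
Reduce top mod 17: now compute (5/17).
Reciprocity: 5 ≡ 1 and 17 ≡ 1 (mod 4), so (5/17) = +(17/5).
Reduce top mod 5: now compute (2/5).
Pull out 2: since 5 ≡ 5 (mod 8), (2/5) = -1.
Reached (1/5) = 1. Collecting the sign flips along the way, the symbol is +1.

1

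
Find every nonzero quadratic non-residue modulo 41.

3 6 7 11 12 13 14 15 17 19 22 24 26 27 28 29 30 34 35 38

Square k = 1,…,20 (k and 41−k give the same square):
1²=1, 2²=4, 3²=9, 4²=16, 5²=25, 6²=36, 7²≡8, 8²≡23, 9²≡40, 10²≡18, 11²≡39, 12²≡21, 13²≡5, 14²≡32, 15²≡20, 16²≡10, 17²≡2, 18²≡37, 19²≡33, 20²≡31 (mod 41).
The residues are {1, 2, 4, 5, 8, 9, 10, 16, 18, 20, 21, 23, 25, 31, 32, 33, 36, 37, 39, 40}; the non-residues are the remaining 20 nonzero classes.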